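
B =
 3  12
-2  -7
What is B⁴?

[[-159, -480], [80, 241]]

tr B = -4 and det B = 3, so the characteristic polynomial is λ² − (-4)λ + (3) with roots -1 and -3.
Eigenvectors give P = [[-3, -2], [1, 1]] with P⁻¹ = [[-1, -2], [1, 3]], and B = P·diag(-1, -3)·P⁻¹.
Then B⁴ = P·diag(1, 81)·P⁻¹ = [[-3, -162], [1, 81]] · [[-1, -2], [1, 3]] = [[-159, -480], [80, 241]].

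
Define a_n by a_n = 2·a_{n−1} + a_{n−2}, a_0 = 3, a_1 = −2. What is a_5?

−22

With companion matrix M = [[2, 1], [1, 0]], [a_n, a_{n−1}]ᵀ = M·[a_{n−1}, a_{n−2}]ᵀ, so [a_5, a_4]ᵀ = M⁴·[a_1, a_0]ᵀ.
M⁴ = [[29, 12], [12, 5]], giving [a_5, a_4]ᵀ = [[−22], [−9]].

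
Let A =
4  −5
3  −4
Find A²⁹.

A² = I (check: tr A = 0 and det A = −1), so A²⁹ = A since 29 is odd.

[[4, −5], [3, −4]]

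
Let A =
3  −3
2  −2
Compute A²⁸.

[[3, −3], [2, −2]]

A² = A (a projection; rank 1, trace 1), so A²⁸ = A.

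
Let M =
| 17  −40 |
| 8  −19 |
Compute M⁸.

tr M = −2 and det M = −3, so the characteristic polynomial is λ² − (−2)λ + (−3) with roots −3 and 1.
Eigenvectors give P = [[2, 5], [1, 2]] with P⁻¹ = [[−2, 5], [1, −2]], and M = P·diag(−3, 1)·P⁻¹.
Then M⁸ = P·diag(6561, 1)·P⁻¹ = [[13122, 5], [6561, 2]] · [[−2, 5], [1, −2]] = [[−26239, 65600], [−13120, 32801]].

[[−26239, 65600], [−13120, 32801]]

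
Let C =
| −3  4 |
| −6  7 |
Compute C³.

tr C = 4 and det C = 3, so the characteristic polynomial is λ² − (4)λ + (3) with roots 1 and 3.
Eigenvectors give P = [[1, −2], [1, −3]] with P⁻¹ = [[3, −2], [1, −1]], and C = P·diag(1, 3)·P⁻¹.
Then C³ = P·diag(1, 27)·P⁻¹ = [[1, −54], [1, −81]] · [[3, −2], [1, −1]] = [[−51, 52], [−78, 79]].

[[−51, 52], [−78, 79]]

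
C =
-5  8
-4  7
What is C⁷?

[[-2189, 4376], [-2188, 4375]]

tr C = 2 and det C = -3, so the characteristic polynomial is λ² − (2)λ + (-3) with roots -1 and 3.
Eigenvectors give P = [[-2, -1], [-1, -1]] with P⁻¹ = [[-1, 1], [1, -2]], and C = P·diag(-1, 3)·P⁻¹.
Then C⁷ = P·diag(-1, 2187)·P⁻¹ = [[2, -2187], [1, -2187]] · [[-1, 1], [1, -2]] = [[-2189, 4376], [-2188, 4375]].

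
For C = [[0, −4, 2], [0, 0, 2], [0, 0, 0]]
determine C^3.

[[0, 0, 0], [0, 0, 0], [0, 0, 0]]

C is strictly triangular, hence nilpotent: C^3 = 0, so C^3 = 0.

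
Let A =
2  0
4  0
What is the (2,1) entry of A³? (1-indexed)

16

A² = [[4, 0], [8, 0]]
A³ = [[8, 0], [16, 0]]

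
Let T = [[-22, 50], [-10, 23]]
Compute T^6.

tr T = 1 and det T = -6, so the characteristic polynomial is λ² − (1)λ + (-6) with roots -2 and 3.
Eigenvectors give P = [[5, -2], [2, -1]] with P⁻¹ = [[1, -2], [2, -5]], and T = P·diag(-2, 3)·P⁻¹.
Then T^6 = P·diag(64, 729)·P⁻¹ = [[320, -1458], [128, -729]] · [[1, -2], [2, -5]] = [[-2596, 6650], [-1330, 3389]].

[[-2596, 6650], [-1330, 3389]]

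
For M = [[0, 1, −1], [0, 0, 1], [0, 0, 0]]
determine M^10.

[[0, 0, 0], [0, 0, 0], [0, 0, 0]]

M is strictly triangular, hence nilpotent: M^3 = 0, so M^10 = 0.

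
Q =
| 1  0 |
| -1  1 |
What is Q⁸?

Q = I + N where N = [[0, 0], [-1, 0]] is strictly lower-triangular, so N² = 0.
(I + N)⁸ = I + 8·N = [[1, 0], [-8, 1]].

[[1, 0], [-8, 1]]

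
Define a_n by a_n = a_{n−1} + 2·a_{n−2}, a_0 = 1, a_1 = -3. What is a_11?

-1367

With companion matrix M = [[1, 2], [1, 0]], [a_n, a_{n−1}]ᵀ = M·[a_{n−1}, a_{n−2}]ᵀ, so [a_11, a_10]ᵀ = M^10·[a_1, a_0]ᵀ.
M^10 = [[683, 682], [341, 342]], giving [a_11, a_10]ᵀ = [[-1367], [-681]].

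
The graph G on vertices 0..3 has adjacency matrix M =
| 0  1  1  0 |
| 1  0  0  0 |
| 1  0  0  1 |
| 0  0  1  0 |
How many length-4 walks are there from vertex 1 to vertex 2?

The number of length-4 walks from vertex 1 to vertex 2 is entry (1,2) of M⁴, where M is the adjacency matrix.
M² = [[2, 0, 0, 1], [0, 1, 1, 0], [0, 1, 2, 0], [1, 0, 0, 1]]
M³ = [[0, 2, 3, 0], [2, 0, 0, 1], [3, 0, 0, 2], [0, 1, 2, 0]]
M⁴ = [[5, 0, 0, 3], [0, 2, 3, 0], [0, 3, 5, 0], [3, 0, 0, 2]]

3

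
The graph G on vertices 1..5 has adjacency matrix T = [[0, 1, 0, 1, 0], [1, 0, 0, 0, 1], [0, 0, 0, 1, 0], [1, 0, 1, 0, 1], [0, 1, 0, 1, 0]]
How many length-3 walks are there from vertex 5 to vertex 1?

The number of length-3 walks from vertex 5 to vertex 1 is entry (5,1) of T³, where T is the adjacency matrix.
T² = [[2, 0, 1, 0, 2], [0, 2, 0, 2, 0], [1, 0, 1, 0, 1], [0, 2, 0, 3, 0], [2, 0, 1, 0, 2]]
T³ = [[0, 4, 0, 5, 0], [4, 0, 2, 0, 4], [0, 2, 0, 3, 0], [5, 0, 3, 0, 5], [0, 4, 0, 5, 0]]

0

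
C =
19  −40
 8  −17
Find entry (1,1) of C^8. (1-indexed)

tr C = 2 and det C = −3, so the characteristic polynomial is λ² − (2)λ + (−3) with roots −1 and 3.
Eigenvectors give P = [[−2, −5], [−1, −2]] with P⁻¹ = [[2, −5], [−1, 2]], and C = P·diag(−1, 3)·P⁻¹.
Then C^8 = P·diag(1, 6561)·P⁻¹ = [[−2, −32805], [−1, −13122]] · [[2, −5], [−1, 2]] = [[32801, −65600], [13120, −26239]].

32801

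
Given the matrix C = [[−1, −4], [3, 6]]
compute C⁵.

tr C = 5 and det C = 6, so the characteristic polynomial is λ² − (5)λ + (6) with roots 3 and 2.
Eigenvectors give P = [[1, 4], [−1, −3]] with P⁻¹ = [[−3, −4], [1, 1]], and C = P·diag(3, 2)·P⁻¹.
Then C⁵ = P·diag(243, 32)·P⁻¹ = [[243, 128], [−243, −96]] · [[−3, −4], [1, 1]] = [[−601, −844], [633, 876]].

[[−601, −844], [633, 876]]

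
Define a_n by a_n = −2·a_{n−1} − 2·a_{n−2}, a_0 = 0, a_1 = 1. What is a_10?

−32

With companion matrix T = [[−2, −2], [1, 0]], [a_n, a_{n−1}]ᵀ = T·[a_{n−1}, a_{n−2}]ᵀ, so [a_10, a_9]ᵀ = T⁹·[a_1, a_0]ᵀ.
T⁹ = [[−32, −32], [16, 0]], giving [a_10, a_9]ᵀ = [[−32], [16]].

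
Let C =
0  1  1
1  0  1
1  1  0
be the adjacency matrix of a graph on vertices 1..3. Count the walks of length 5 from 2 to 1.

11

The number of length-5 walks from vertex 2 to vertex 1 is entry (2,1) of C⁵, where C is the adjacency matrix.
C² = [[2, 1, 1], [1, 2, 1], [1, 1, 2]]
C³ = [[2, 3, 3], [3, 2, 3], [3, 3, 2]]
C⁴ = [[6, 5, 5], [5, 6, 5], [5, 5, 6]]
C⁵ = [[10, 11, 11], [11, 10, 11], [11, 11, 10]]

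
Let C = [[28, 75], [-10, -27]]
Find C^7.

tr C = 1 and det C = -6, so the characteristic polynomial is λ² − (1)λ + (-6) with roots -2 and 3.
Eigenvectors give P = [[-5, -3], [2, 1]] with P⁻¹ = [[1, 3], [-2, -5]], and C = P·diag(-2, 3)·P⁻¹.
Then C^7 = P·diag(-128, 2187)·P⁻¹ = [[640, -6561], [-256, 2187]] · [[1, 3], [-2, -5]] = [[13762, 34725], [-4630, -11703]].

[[13762, 34725], [-4630, -11703]]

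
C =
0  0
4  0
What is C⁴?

C is strictly triangular, hence nilpotent: C² = 0, so C⁴ = 0.

[[0, 0], [0, 0]]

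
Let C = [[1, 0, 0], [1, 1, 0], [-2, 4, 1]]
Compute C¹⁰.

[[1, 0, 0], [10, 1, 0], [160, 40, 1]]

C = I + N where N = [[0, 0, 0], [1, 0, 0], [-2, 4, 0]] is strictly lower-triangular, so N³ = 0.
(I + N)¹⁰ = I + 10·N + 45·N² = [[1, 0, 0], [10, 1, 0], [160, 40, 1]].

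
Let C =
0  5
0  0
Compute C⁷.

C is strictly triangular, hence nilpotent: C² = 0, so C⁷ = 0.

[[0, 0], [0, 0]]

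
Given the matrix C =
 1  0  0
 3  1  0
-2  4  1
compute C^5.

[[1, 0, 0], [15, 1, 0], [110, 20, 1]]

C = I + N where N = [[0, 0, 0], [3, 0, 0], [-2, 4, 0]] is strictly lower-triangular, so N^3 = 0.
(I + N)^5 = I + 5·N + 10·N^2 = [[1, 0, 0], [15, 1, 0], [110, 20, 1]].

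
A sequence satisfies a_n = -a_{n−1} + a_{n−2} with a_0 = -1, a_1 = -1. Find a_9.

With companion matrix B = [[-1, 1], [1, 0]], [a_n, a_{n−1}]ᵀ = B·[a_{n−1}, a_{n−2}]ᵀ, so [a_9, a_8]ᵀ = B⁸·[a_1, a_0]ᵀ.
B⁸ = [[34, -21], [-21, 13]], giving [a_9, a_8]ᵀ = [[-13], [8]].

-13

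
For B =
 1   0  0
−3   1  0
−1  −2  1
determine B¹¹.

[[1, 0, 0], [−33, 1, 0], [319, −22, 1]]

B = I + N where N = [[0, 0, 0], [−3, 0, 0], [−1, −2, 0]] is strictly lower-triangular, so N³ = 0.
(I + N)¹¹ = I + 11·N + 55·N² = [[1, 0, 0], [−33, 1, 0], [319, −22, 1]].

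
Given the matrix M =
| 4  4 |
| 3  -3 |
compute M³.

[[124, 100], [75, -51]]

M² = [[28, 4], [3, 21]]
M³ = [[124, 100], [75, -51]]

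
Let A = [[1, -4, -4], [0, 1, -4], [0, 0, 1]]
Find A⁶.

A = I + N where N = [[0, -4, -4], [0, 0, -4], [0, 0, 0]] is strictly upper-triangular, so N³ = 0.
(I + N)⁶ = I + 6·N + 15·N² = [[1, -24, 216], [0, 1, -24], [0, 0, 1]].

[[1, -24, 216], [0, 1, -24], [0, 0, 1]]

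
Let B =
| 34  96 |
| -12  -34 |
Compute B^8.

tr B = 0 and det B = -4, so the characteristic polynomial is λ² − (0)λ + (-4) with roots 2 and -2.
Eigenvectors give P = [[-3, -8], [1, 3]] with P⁻¹ = [[-3, -8], [1, 3]], and B = P·diag(2, -2)·P⁻¹.
Then B^8 = P·diag(256, 256)·P⁻¹ = [[-768, -2048], [256, 768]] · [[-3, -8], [1, 3]] = [[256, 0], [0, 256]].

[[256, 0], [0, 256]]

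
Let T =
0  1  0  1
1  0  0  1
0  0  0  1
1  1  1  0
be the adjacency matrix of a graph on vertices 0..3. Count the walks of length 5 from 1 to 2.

6

The number of length-5 walks from vertex 1 to vertex 2 is entry (1,2) of T⁵, where T is the adjacency matrix.
T² = [[2, 1, 1, 1], [1, 2, 1, 1], [1, 1, 1, 0], [1, 1, 0, 3]]
T³ = [[2, 3, 1, 4], [3, 2, 1, 4], [1, 1, 0, 3], [4, 4, 3, 2]]
T⁴ = [[7, 6, 4, 6], [6, 7, 4, 6], [4, 4, 3, 2], [6, 6, 2, 11]]
T⁵ = [[12, 13, 6, 17], [13, 12, 6, 17], [6, 6, 2, 11], [17, 17, 11, 14]]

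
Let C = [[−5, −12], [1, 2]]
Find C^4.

[[61, 180], [−15, −44]]

tr C = −3 and det C = 2, so the characteristic polynomial is λ² − (−3)λ + (2) with roots −2 and −1.
Eigenvectors give P = [[4, −3], [−1, 1]] with P⁻¹ = [[1, 3], [1, 4]], and C = P·diag(−2, −1)·P⁻¹.
Then C^4 = P·diag(16, 1)·P⁻¹ = [[64, −3], [−16, 1]] · [[1, 3], [1, 4]] = [[61, 180], [−15, −44]].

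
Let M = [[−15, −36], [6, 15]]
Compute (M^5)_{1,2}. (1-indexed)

−2916

tr M = 0 and det M = −9, so the characteristic polynomial is λ² − (0)λ + (−9) with roots 3 and −3.
Eigenvectors give P = [[2, 3], [−1, −1]] with P⁻¹ = [[−1, −3], [1, 2]], and M = P·diag(3, −3)·P⁻¹.
Then M^5 = P·diag(243, −243)·P⁻¹ = [[486, −729], [−243, 243]] · [[−1, −3], [1, 2]] = [[−1215, −2916], [486, 1215]].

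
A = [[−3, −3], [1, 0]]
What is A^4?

[[9, 27], [−9, −18]]

A^2 = [[6, 9], [−3, −3]]
A^3 = [[−9, −18], [6, 9]]
A^4 = [[9, 27], [−9, −18]]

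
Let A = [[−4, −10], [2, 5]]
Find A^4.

[[−4, −10], [2, 5]]

A² = A (a projection; rank 1, trace 1), so A^4 = A.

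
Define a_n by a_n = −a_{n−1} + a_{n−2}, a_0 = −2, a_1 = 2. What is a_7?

With companion matrix M = [[−1, 1], [1, 0]], [a_n, a_{n−1}]ᵀ = M·[a_{n−1}, a_{n−2}]ᵀ, so [a_7, a_6]ᵀ = M^6·[a_1, a_0]ᵀ.
M^6 = [[13, −8], [−8, 5]], giving [a_7, a_6]ᵀ = [[42], [−26]].

42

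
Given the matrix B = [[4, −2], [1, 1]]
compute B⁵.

[[454, −422], [211, −179]]

tr B = 5 and det B = 6, so the characteristic polynomial is λ² − (5)λ + (6) with roots 3 and 2.
Eigenvectors give P = [[2, 1], [1, 1]] with P⁻¹ = [[1, −1], [−1, 2]], and B = P·diag(3, 2)·P⁻¹.
Then B⁵ = P·diag(243, 32)·P⁻¹ = [[486, 32], [243, 32]] · [[1, −1], [−1, 2]] = [[454, −422], [211, −179]].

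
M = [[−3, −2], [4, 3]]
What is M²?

[[1, 0], [0, 1]]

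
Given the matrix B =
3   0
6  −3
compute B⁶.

tr B = 0 and det B = −9, so the characteristic polynomial is λ² − (0)λ + (−9) with roots −3 and 3.
Eigenvectors give P = [[0, 1], [−1, 1]] with P⁻¹ = [[1, −1], [1, 0]], and B = P·diag(−3, 3)·P⁻¹.
Then B⁶ = P·diag(729, 729)·P⁻¹ = [[0, 729], [−729, 729]] · [[1, −1], [1, 0]] = [[729, 0], [0, 729]].

[[729, 0], [0, 729]]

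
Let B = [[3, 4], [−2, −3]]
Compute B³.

B² = I (check: tr B = 0 and det B = −1), so B³ = B since 3 is odd.

[[3, 4], [−2, −3]]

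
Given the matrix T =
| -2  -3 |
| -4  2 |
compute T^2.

[[16, 0], [0, 16]]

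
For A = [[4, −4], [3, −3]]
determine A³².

[[4, −4], [3, −3]]

A² = A (a projection; rank 1, trace 1), so A³² = A.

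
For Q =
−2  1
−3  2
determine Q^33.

[[−2, 1], [−3, 2]]

Q² = I (check: tr Q = 0 and det Q = −1), so Q^33 = Q since 33 is odd.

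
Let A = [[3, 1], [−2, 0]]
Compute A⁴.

[[31, 15], [−30, −14]]

tr A = 3 and det A = 2, so the characteristic polynomial is λ² − (3)λ + (2) with roots 2 and 1.
Eigenvectors give P = [[1, −1], [−1, 2]] with P⁻¹ = [[2, 1], [1, 1]], and A = P·diag(2, 1)·P⁻¹.
Then A⁴ = P·diag(16, 1)·P⁻¹ = [[16, −1], [−16, 2]] · [[2, 1], [1, 1]] = [[31, 15], [−30, −14]].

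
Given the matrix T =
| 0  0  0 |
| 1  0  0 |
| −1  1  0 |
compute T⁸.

T is strictly triangular, hence nilpotent: T³ = 0, so T⁸ = 0.

[[0, 0, 0], [0, 0, 0], [0, 0, 0]]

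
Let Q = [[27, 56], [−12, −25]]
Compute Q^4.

[[561, 1120], [−240, −479]]

tr Q = 2 and det Q = −3, so the characteristic polynomial is λ² − (2)λ + (−3) with roots 3 and −1.
Eigenvectors give P = [[7, −2], [−3, 1]] with P⁻¹ = [[1, 2], [3, 7]], and Q = P·diag(3, −1)·P⁻¹.
Then Q^4 = P·diag(81, 1)·P⁻¹ = [[567, −2], [−243, 1]] · [[1, 2], [3, 7]] = [[561, 1120], [−240, −479]].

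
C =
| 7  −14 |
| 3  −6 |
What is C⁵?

C² = C (a projection; rank 1, trace 1), so C⁵ = C.

[[7, −14], [3, −6]]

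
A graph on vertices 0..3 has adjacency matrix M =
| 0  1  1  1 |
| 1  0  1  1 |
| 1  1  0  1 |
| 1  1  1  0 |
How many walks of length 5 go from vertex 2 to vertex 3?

61

The number of length-5 walks from vertex 2 to vertex 3 is entry (2,3) of M⁵, where M is the adjacency matrix.
M² = [[3, 2, 2, 2], [2, 3, 2, 2], [2, 2, 3, 2], [2, 2, 2, 3]]
M³ = [[6, 7, 7, 7], [7, 6, 7, 7], [7, 7, 6, 7], [7, 7, 7, 6]]
M⁴ = [[21, 20, 20, 20], [20, 21, 20, 20], [20, 20, 21, 20], [20, 20, 20, 21]]
M⁵ = [[60, 61, 61, 61], [61, 60, 61, 61], [61, 61, 60, 61], [61, 61, 61, 60]]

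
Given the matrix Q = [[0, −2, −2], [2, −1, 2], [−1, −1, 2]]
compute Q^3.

[[16, 8, −4], [−8, 15, −6], [−2, 3, 18]]

Q^2 = [[−2, 4, −8], [−4, −5, −2], [−4, 1, 4]]
Q^3 = [[16, 8, −4], [−8, 15, −6], [−2, 3, 18]]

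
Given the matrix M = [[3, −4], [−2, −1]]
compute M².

[[17, −8], [−4, 9]]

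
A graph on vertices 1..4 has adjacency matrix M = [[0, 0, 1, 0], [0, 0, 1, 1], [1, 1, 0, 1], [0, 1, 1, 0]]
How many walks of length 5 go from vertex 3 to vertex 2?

The number of length-5 walks from vertex 3 to vertex 2 is entry (3,2) of M^5, where M is the adjacency matrix.
M^2 = [[1, 1, 0, 1], [1, 2, 1, 1], [0, 1, 3, 1], [1, 1, 1, 2]]
M^3 = [[0, 1, 3, 1], [1, 2, 4, 3], [3, 4, 2, 4], [1, 3, 4, 2]]
M^4 = [[3, 4, 2, 4], [4, 7, 6, 6], [2, 6, 11, 6], [4, 6, 6, 7]]
M^5 = [[2, 6, 11, 6], [6, 12, 17, 13], [11, 17, 14, 17], [6, 13, 17, 12]]

17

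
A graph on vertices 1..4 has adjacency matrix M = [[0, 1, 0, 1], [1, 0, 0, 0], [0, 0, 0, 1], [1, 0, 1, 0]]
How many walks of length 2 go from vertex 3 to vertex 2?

0

The number of length-2 walks from vertex 3 to vertex 2 is entry (3,2) of M², where M is the adjacency matrix.
M² = [[2, 0, 1, 0], [0, 1, 0, 1], [1, 0, 1, 0], [0, 1, 0, 2]]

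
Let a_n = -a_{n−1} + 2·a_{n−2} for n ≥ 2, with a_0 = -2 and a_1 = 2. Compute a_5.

42

With companion matrix Q = [[-1, 2], [1, 0]], [a_n, a_{n−1}]ᵀ = Q·[a_{n−1}, a_{n−2}]ᵀ, so [a_5, a_4]ᵀ = Q⁴·[a_1, a_0]ᵀ.
Q⁴ = [[11, -10], [-5, 6]], giving [a_5, a_4]ᵀ = [[42], [-22]].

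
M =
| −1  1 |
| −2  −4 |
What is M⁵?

[[179, 211], [−422, −454]]

tr M = −5 and det M = 6, so the characteristic polynomial is λ² − (−5)λ + (6) with roots −2 and −3.
Eigenvectors give P = [[1, −1], [−1, 2]] with P⁻¹ = [[2, 1], [1, 1]], and M = P·diag(−2, −3)·P⁻¹.
Then M⁵ = P·diag(−32, −243)·P⁻¹ = [[−32, 243], [32, −486]] · [[2, 1], [1, 1]] = [[179, 211], [−422, −454]].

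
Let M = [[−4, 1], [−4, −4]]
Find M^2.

[[12, −8], [32, 12]]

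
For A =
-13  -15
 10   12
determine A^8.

[[19171, 18915], [-12610, -12354]]

tr A = -1 and det A = -6, so the characteristic polynomial is λ² − (-1)λ + (-6) with roots 2 and -3.
Eigenvectors give P = [[-1, 3], [1, -2]] with P⁻¹ = [[2, 3], [1, 1]], and A = P·diag(2, -3)·P⁻¹.
Then A^8 = P·diag(256, 6561)·P⁻¹ = [[-256, 19683], [256, -13122]] · [[2, 3], [1, 1]] = [[19171, 18915], [-12610, -12354]].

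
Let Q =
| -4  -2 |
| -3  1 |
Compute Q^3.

[[-106, -38], [-57, -11]]

Q^2 = [[22, 6], [9, 7]]
Q^3 = [[-106, -38], [-57, -11]]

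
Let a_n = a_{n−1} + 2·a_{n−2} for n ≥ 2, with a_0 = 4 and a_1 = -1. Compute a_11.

2045

With companion matrix M = [[1, 2], [1, 0]], [a_n, a_{n−1}]ᵀ = M·[a_{n−1}, a_{n−2}]ᵀ, so [a_11, a_10]ᵀ = M¹⁰·[a_1, a_0]ᵀ.
M¹⁰ = [[683, 682], [341, 342]], giving [a_11, a_10]ᵀ = [[2045], [1027]].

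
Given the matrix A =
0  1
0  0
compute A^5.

[[0, 0], [0, 0]]

A is strictly triangular, hence nilpotent: A^2 = 0, so A^5 = 0.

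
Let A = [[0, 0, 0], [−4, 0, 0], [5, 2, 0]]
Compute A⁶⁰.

A is strictly triangular, hence nilpotent: A³ = 0, so A⁶⁰ = 0.

[[0, 0, 0], [0, 0, 0], [0, 0, 0]]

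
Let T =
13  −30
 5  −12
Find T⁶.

tr T = 1 and det T = −6, so the characteristic polynomial is λ² − (1)λ + (−6) with roots 3 and −2.
Eigenvectors give P = [[3, 2], [1, 1]] with P⁻¹ = [[1, −2], [−1, 3]], and T = P·diag(3, −2)·P⁻¹.
Then T⁶ = P·diag(729, 64)·P⁻¹ = [[2187, 128], [729, 64]] · [[1, −2], [−1, 3]] = [[2059, −3990], [665, −1266]].

[[2059, −3990], [665, −1266]]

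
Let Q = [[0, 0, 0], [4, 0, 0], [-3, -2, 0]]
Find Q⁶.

Q is strictly triangular, hence nilpotent: Q³ = 0, so Q⁶ = 0.

[[0, 0, 0], [0, 0, 0], [0, 0, 0]]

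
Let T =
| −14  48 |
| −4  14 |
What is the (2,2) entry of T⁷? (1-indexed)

tr T = 0 and det T = −4, so the characteristic polynomial is λ² − (0)λ + (−4) with roots 2 and −2.
Eigenvectors give P = [[3, 4], [1, 1]] with P⁻¹ = [[−1, 4], [1, −3]], and T = P·diag(2, −2)·P⁻¹.
Then T⁷ = P·diag(128, −128)·P⁻¹ = [[384, −512], [128, −128]] · [[−1, 4], [1, −3]] = [[−896, 3072], [−256, 896]].

896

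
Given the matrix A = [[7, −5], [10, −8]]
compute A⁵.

tr A = −1 and det A = −6, so the characteristic polynomial is λ² − (−1)λ + (−6) with roots −3 and 2.
Eigenvectors give P = [[−1, 1], [−2, 1]] with P⁻¹ = [[1, −1], [2, −1]], and A = P·diag(−3, 2)·P⁻¹.
Then A⁵ = P·diag(−243, 32)·P⁻¹ = [[243, 32], [486, 32]] · [[1, −1], [2, −1]] = [[307, −275], [550, −518]].

[[307, −275], [550, −518]]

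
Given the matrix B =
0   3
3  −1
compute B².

[[9, −3], [−3, 10]]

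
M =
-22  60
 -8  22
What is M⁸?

[[256, 0], [0, 256]]

tr M = 0 and det M = -4, so the characteristic polynomial is λ² − (0)λ + (-4) with roots 2 and -2.
Eigenvectors give P = [[-5, 3], [-2, 1]] with P⁻¹ = [[1, -3], [2, -5]], and M = P·diag(2, -2)·P⁻¹.
Then M⁸ = P·diag(256, 256)·P⁻¹ = [[-1280, 768], [-512, 256]] · [[1, -3], [2, -5]] = [[256, 0], [0, 256]].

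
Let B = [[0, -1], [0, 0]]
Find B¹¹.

B is strictly triangular, hence nilpotent: B² = 0, so B¹¹ = 0.

[[0, 0], [0, 0]]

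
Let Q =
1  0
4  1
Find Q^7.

[[1, 0], [28, 1]]

Q = I + N where N = [[0, 0], [4, 0]] is strictly lower-triangular, so N^2 = 0.
(I + N)^7 = I + 7·N = [[1, 0], [28, 1]].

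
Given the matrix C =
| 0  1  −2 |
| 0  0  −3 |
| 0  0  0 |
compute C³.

C is strictly triangular, hence nilpotent: C³ = 0, so C³ = 0.

[[0, 0, 0], [0, 0, 0], [0, 0, 0]]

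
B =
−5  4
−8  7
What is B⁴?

[[−79, 80], [−160, 161]]

tr B = 2 and det B = −3, so the characteristic polynomial is λ² − (2)λ + (−3) with roots −1 and 3.
Eigenvectors give P = [[1, 1], [1, 2]] with P⁻¹ = [[2, −1], [−1, 1]], and B = P·diag(−1, 3)·P⁻¹.
Then B⁴ = P·diag(1, 81)·P⁻¹ = [[1, 81], [1, 162]] · [[2, −1], [−1, 1]] = [[−79, 80], [−160, 161]].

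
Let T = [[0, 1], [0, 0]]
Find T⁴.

[[0, 0], [0, 0]]

T is strictly triangular, hence nilpotent: T² = 0, so T⁴ = 0.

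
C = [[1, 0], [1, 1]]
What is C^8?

C = I + N where N = [[0, 0], [1, 0]] is strictly lower-triangular, so N^2 = 0.
(I + N)^8 = I + 8·N = [[1, 0], [8, 1]].

[[1, 0], [8, 1]]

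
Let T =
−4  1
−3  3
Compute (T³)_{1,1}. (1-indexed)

−49

T² = [[13, −1], [3, 6]]
T³ = [[−49, 10], [−30, 21]]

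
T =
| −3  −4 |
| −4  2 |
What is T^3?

T^2 = [[25, 4], [4, 20]]
T^3 = [[−91, −92], [−92, 24]]

[[−91, −92], [−92, 24]]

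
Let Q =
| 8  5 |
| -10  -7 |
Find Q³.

[[62, 35], [-70, -43]]

tr Q = 1 and det Q = -6, so the characteristic polynomial is λ² − (1)λ + (-6) with roots 3 and -2.
Eigenvectors give P = [[-1, -1], [1, 2]] with P⁻¹ = [[-2, -1], [1, 1]], and Q = P·diag(3, -2)·P⁻¹.
Then Q³ = P·diag(27, -8)·P⁻¹ = [[-27, 8], [27, -16]] · [[-2, -1], [1, 1]] = [[62, 35], [-70, -43]].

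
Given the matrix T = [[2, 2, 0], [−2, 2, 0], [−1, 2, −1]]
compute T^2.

[[0, 8, 0], [−8, 0, 0], [−5, 0, 1]]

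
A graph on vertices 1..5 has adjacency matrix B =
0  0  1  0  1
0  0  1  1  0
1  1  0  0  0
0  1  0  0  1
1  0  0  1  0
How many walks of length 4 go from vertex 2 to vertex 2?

6

The number of length-4 walks from vertex 2 to vertex 2 is entry (2,2) of B^4, where B is the adjacency matrix.
B^2 = [[2, 1, 0, 1, 0], [1, 2, 0, 0, 1], [0, 0, 2, 1, 1], [1, 0, 1, 2, 0], [0, 1, 1, 0, 2]]
B^3 = [[0, 1, 3, 1, 3], [1, 0, 3, 3, 1], [3, 3, 0, 1, 1], [1, 3, 1, 0, 3], [3, 1, 1, 3, 0]]
B^4 = [[6, 4, 1, 4, 1], [4, 6, 1, 1, 4], [1, 1, 6, 4, 4], [4, 1, 4, 6, 1], [1, 4, 4, 1, 6]]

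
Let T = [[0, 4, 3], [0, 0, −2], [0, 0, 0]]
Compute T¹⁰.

[[0, 0, 0], [0, 0, 0], [0, 0, 0]]

T is strictly triangular, hence nilpotent: T³ = 0, so T¹⁰ = 0.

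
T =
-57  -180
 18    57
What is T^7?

tr T = 0 and det T = -9, so the characteristic polynomial is λ² − (0)λ + (-9) with roots 3 and -3.
Eigenvectors give P = [[-3, -10], [1, 3]] with P⁻¹ = [[3, 10], [-1, -3]], and T = P·diag(3, -3)·P⁻¹.
Then T^7 = P·diag(2187, -2187)·P⁻¹ = [[-6561, 21870], [2187, -6561]] · [[3, 10], [-1, -3]] = [[-41553, -131220], [13122, 41553]].

[[-41553, -131220], [13122, 41553]]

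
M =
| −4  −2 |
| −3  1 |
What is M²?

[[22, 6], [9, 7]]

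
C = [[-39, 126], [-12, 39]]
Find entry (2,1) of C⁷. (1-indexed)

tr C = 0 and det C = -9, so the characteristic polynomial is λ² − (0)λ + (-9) with roots 3 and -3.
Eigenvectors give P = [[3, 7], [1, 2]] with P⁻¹ = [[-2, 7], [1, -3]], and C = P·diag(3, -3)·P⁻¹.
Then C⁷ = P·diag(2187, -2187)·P⁻¹ = [[6561, -15309], [2187, -4374]] · [[-2, 7], [1, -3]] = [[-28431, 91854], [-8748, 28431]].

-8748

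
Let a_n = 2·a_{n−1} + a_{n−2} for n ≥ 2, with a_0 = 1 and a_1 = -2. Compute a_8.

-647

With companion matrix T = [[2, 1], [1, 0]], [a_n, a_{n−1}]ᵀ = T·[a_{n−1}, a_{n−2}]ᵀ, so [a_8, a_7]ᵀ = T⁷·[a_1, a_0]ᵀ.
T⁷ = [[408, 169], [169, 70]], giving [a_8, a_7]ᵀ = [[-647], [-268]].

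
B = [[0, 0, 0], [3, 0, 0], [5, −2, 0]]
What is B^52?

B is strictly triangular, hence nilpotent: B^3 = 0, so B^52 = 0.

[[0, 0, 0], [0, 0, 0], [0, 0, 0]]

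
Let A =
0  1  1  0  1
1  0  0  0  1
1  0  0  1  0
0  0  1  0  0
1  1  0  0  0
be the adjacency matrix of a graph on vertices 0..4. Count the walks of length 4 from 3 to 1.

The number of length-4 walks from vertex 3 to vertex 1 is entry (3,1) of A⁴, where A is the adjacency matrix.
A² = [[3, 1, 0, 1, 1], [1, 2, 1, 0, 1], [0, 1, 2, 0, 1], [1, 0, 0, 1, 0], [1, 1, 1, 0, 2]]
A³ = [[2, 4, 4, 0, 4], [4, 2, 1, 1, 3], [4, 1, 0, 2, 1], [0, 1, 2, 0, 1], [4, 3, 1, 1, 2]]
A⁴ = [[12, 6, 2, 4, 6], [6, 7, 5, 1, 6], [2, 5, 6, 0, 5], [4, 1, 0, 2, 1], [6, 6, 5, 1, 7]]

1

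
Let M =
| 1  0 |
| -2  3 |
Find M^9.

tr M = 4 and det M = 3, so the characteristic polynomial is λ² − (4)λ + (3) with roots 1 and 3.
Eigenvectors give P = [[1, 0], [1, -1]] with P⁻¹ = [[1, 0], [1, -1]], and M = P·diag(1, 3)·P⁻¹.
Then M^9 = P·diag(1, 19683)·P⁻¹ = [[1, 0], [1, -19683]] · [[1, 0], [1, -1]] = [[1, 0], [-19682, 19683]].

[[1, 0], [-19682, 19683]]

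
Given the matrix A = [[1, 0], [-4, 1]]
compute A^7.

A = I + N where N = [[0, 0], [-4, 0]] is strictly lower-triangular, so N^2 = 0.
(I + N)^7 = I + 7·N = [[1, 0], [-28, 1]].

[[1, 0], [-28, 1]]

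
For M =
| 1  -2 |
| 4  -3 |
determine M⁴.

M² = [[-7, 4], [-8, 1]]
M³ = [[9, 2], [-4, 13]]
M⁴ = [[17, -24], [48, -31]]

[[17, -24], [48, -31]]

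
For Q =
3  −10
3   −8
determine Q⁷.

tr Q = −5 and det Q = 6, so the characteristic polynomial is λ² − (−5)λ + (6) with roots −2 and −3.
Eigenvectors give P = [[2, −5], [1, −3]] with P⁻¹ = [[3, −5], [1, −2]], and Q = P·diag(−2, −3)·P⁻¹.
Then Q⁷ = P·diag(−128, −2187)·P⁻¹ = [[−256, 10935], [−128, 6561]] · [[3, −5], [1, −2]] = [[10167, −20590], [6177, −12482]].

[[10167, −20590], [6177, −12482]]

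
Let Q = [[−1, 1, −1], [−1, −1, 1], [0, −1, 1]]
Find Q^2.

[[0, −1, 1], [2, −1, 1], [1, 0, 0]]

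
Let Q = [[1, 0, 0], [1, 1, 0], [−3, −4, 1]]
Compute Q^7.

[[1, 0, 0], [7, 1, 0], [−105, −28, 1]]

Q = I + N where N = [[0, 0, 0], [1, 0, 0], [−3, −4, 0]] is strictly lower-triangular, so N^3 = 0.
(I + N)^7 = I + 7·N + 21·N^2 = [[1, 0, 0], [7, 1, 0], [−105, −28, 1]].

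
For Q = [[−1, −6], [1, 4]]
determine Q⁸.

[[−509, −1530], [255, 766]]

tr Q = 3 and det Q = 2, so the characteristic polynomial is λ² − (3)λ + (2) with roots 2 and 1.
Eigenvectors give P = [[−2, −3], [1, 1]] with P⁻¹ = [[1, 3], [−1, −2]], and Q = P·diag(2, 1)·P⁻¹.
Then Q⁸ = P·diag(256, 1)·P⁻¹ = [[−512, −3], [256, 1]] · [[1, 3], [−1, −2]] = [[−509, −1530], [255, 766]].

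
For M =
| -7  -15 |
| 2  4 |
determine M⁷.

[[-763, -1905], [254, 634]]

tr M = -3 and det M = 2, so the characteristic polynomial is λ² − (-3)λ + (2) with roots -1 and -2.
Eigenvectors give P = [[5, 3], [-2, -1]] with P⁻¹ = [[-1, -3], [2, 5]], and M = P·diag(-1, -2)·P⁻¹.
Then M⁷ = P·diag(-1, -128)·P⁻¹ = [[-5, -384], [2, 128]] · [[-1, -3], [2, 5]] = [[-763, -1905], [254, 634]].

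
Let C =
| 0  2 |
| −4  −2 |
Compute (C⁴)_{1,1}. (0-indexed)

−16

C² = [[−8, −4], [8, −4]]
C³ = [[16, −8], [16, 24]]
C⁴ = [[32, 48], [−96, −16]]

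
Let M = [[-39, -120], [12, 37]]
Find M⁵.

[[-2439, -7320], [732, 2197]]

tr M = -2 and det M = -3, so the characteristic polynomial is λ² − (-2)λ + (-3) with roots -3 and 1.
Eigenvectors give P = [[10, -3], [-3, 1]] with P⁻¹ = [[1, 3], [3, 10]], and M = P·diag(-3, 1)·P⁻¹.
Then M⁵ = P·diag(-243, 1)·P⁻¹ = [[-2430, -3], [729, 1]] · [[1, 3], [3, 10]] = [[-2439, -7320], [732, 2197]].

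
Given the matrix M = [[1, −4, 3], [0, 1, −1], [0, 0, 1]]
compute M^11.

M = I + N where N = [[0, −4, 3], [0, 0, −1], [0, 0, 0]] is strictly upper-triangular, so N^3 = 0.
(I + N)^11 = I + 11·N + 55·N^2 = [[1, −44, 253], [0, 1, −11], [0, 0, 1]].

[[1, −44, 253], [0, 1, −11], [0, 0, 1]]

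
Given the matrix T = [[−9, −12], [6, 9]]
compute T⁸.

[[6561, 0], [0, 6561]]

tr T = 0 and det T = −9, so the characteristic polynomial is λ² − (0)λ + (−9) with roots −3 and 3.
Eigenvectors give P = [[2, −1], [−1, 1]] with P⁻¹ = [[1, 1], [1, 2]], and T = P·diag(−3, 3)·P⁻¹.
Then T⁸ = P·diag(6561, 6561)·P⁻¹ = [[13122, −6561], [−6561, 6561]] · [[1, 1], [1, 2]] = [[6561, 0], [0, 6561]].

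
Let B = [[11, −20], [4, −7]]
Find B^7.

tr B = 4 and det B = 3, so the characteristic polynomial is λ² − (4)λ + (3) with roots 3 and 1.
Eigenvectors give P = [[5, 2], [2, 1]] with P⁻¹ = [[1, −2], [−2, 5]], and B = P·diag(3, 1)·P⁻¹.
Then B^7 = P·diag(2187, 1)·P⁻¹ = [[10935, 2], [4374, 1]] · [[1, −2], [−2, 5]] = [[10931, −21860], [4372, −8743]].

[[10931, −21860], [4372, −8743]]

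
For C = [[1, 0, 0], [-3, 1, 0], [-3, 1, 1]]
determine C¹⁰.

[[1, 0, 0], [-30, 1, 0], [-165, 10, 1]]

C = I + N where N = [[0, 0, 0], [-3, 0, 0], [-3, 1, 0]] is strictly lower-triangular, so N³ = 0.
(I + N)¹⁰ = I + 10·N + 45·N² = [[1, 0, 0], [-30, 1, 0], [-165, 10, 1]].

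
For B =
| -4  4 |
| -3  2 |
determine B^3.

B^2 = [[4, -8], [6, -8]]
B^3 = [[8, 0], [0, 8]]

[[8, 0], [0, 8]]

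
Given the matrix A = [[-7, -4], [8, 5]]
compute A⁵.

[[-487, -244], [488, 245]]

tr A = -2 and det A = -3, so the characteristic polynomial is λ² − (-2)λ + (-3) with roots 1 and -3.
Eigenvectors give P = [[-1, -1], [2, 1]] with P⁻¹ = [[1, 1], [-2, -1]], and A = P·diag(1, -3)·P⁻¹.
Then A⁵ = P·diag(1, -243)·P⁻¹ = [[-1, 243], [2, -243]] · [[1, 1], [-2, -1]] = [[-487, -244], [488, 245]].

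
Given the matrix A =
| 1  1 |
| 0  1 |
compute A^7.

[[1, 7], [0, 1]]

A = I + N where N = [[0, 1], [0, 0]] is strictly upper-triangular, so N^2 = 0.
(I + N)^7 = I + 7·N = [[1, 7], [0, 1]].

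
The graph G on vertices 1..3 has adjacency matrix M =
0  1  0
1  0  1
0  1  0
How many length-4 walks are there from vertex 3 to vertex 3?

2

The number of length-4 walks from vertex 3 to vertex 3 is entry (3,3) of M^4, where M is the adjacency matrix.
M^2 = [[1, 0, 1], [0, 2, 0], [1, 0, 1]]
M^3 = [[0, 2, 0], [2, 0, 2], [0, 2, 0]]
M^4 = [[2, 0, 2], [0, 4, 0], [2, 0, 2]]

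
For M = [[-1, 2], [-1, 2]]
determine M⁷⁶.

[[-1, 2], [-1, 2]]

M² = M (a projection; rank 1, trace 1), so M⁷⁶ = M.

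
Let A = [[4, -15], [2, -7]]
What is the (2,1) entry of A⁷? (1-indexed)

tr A = -3 and det A = 2, so the characteristic polynomial is λ² − (-3)λ + (2) with roots -2 and -1.
Eigenvectors give P = [[-5, 3], [-2, 1]] with P⁻¹ = [[1, -3], [2, -5]], and A = P·diag(-2, -1)·P⁻¹.
Then A⁷ = P·diag(-128, -1)·P⁻¹ = [[640, -3], [256, -1]] · [[1, -3], [2, -5]] = [[634, -1905], [254, -763]].

254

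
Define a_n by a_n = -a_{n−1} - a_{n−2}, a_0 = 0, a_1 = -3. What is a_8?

With companion matrix Q = [[-1, -1], [1, 0]], [a_n, a_{n−1}]ᵀ = Q·[a_{n−1}, a_{n−2}]ᵀ, so [a_8, a_7]ᵀ = Q^7·[a_1, a_0]ᵀ.
Q^7 = [[-1, -1], [1, 0]], giving [a_8, a_7]ᵀ = [[3], [-3]].

3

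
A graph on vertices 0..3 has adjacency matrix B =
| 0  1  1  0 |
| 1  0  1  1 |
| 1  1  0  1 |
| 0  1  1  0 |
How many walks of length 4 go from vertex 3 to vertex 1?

9

The number of length-4 walks from vertex 3 to vertex 1 is entry (3,1) of B^4, where B is the adjacency matrix.
B^2 = [[2, 1, 1, 2], [1, 3, 2, 1], [1, 2, 3, 1], [2, 1, 1, 2]]
B^3 = [[2, 5, 5, 2], [5, 4, 5, 5], [5, 5, 4, 5], [2, 5, 5, 2]]
B^4 = [[10, 9, 9, 10], [9, 15, 14, 9], [9, 14, 15, 9], [10, 9, 9, 10]]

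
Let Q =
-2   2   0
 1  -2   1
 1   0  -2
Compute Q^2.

[[6, -8, 2], [-3, 6, -4], [-4, 2, 4]]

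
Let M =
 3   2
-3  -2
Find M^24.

M² = M (a projection; rank 1, trace 1), so M^24 = M.

[[3, 2], [-3, -2]]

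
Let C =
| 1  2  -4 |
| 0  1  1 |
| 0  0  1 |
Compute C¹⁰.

[[1, 20, 50], [0, 1, 10], [0, 0, 1]]

C = I + N where N = [[0, 2, -4], [0, 0, 1], [0, 0, 0]] is strictly upper-triangular, so N³ = 0.
(I + N)¹⁰ = I + 10·N + 45·N² = [[1, 20, 50], [0, 1, 10], [0, 0, 1]].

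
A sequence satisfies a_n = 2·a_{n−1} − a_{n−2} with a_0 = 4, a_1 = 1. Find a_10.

−26

With companion matrix T = [[2, −1], [1, 0]], [a_n, a_{n−1}]ᵀ = T·[a_{n−1}, a_{n−2}]ᵀ, so [a_10, a_9]ᵀ = T^9·[a_1, a_0]ᵀ.
T^9 = [[10, −9], [9, −8]], giving [a_10, a_9]ᵀ = [[−26], [−23]].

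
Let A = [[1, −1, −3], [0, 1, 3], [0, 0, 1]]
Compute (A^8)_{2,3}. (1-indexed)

24

A = I + N where N = [[0, −1, −3], [0, 0, 3], [0, 0, 0]] is strictly upper-triangular, so N^3 = 0.
(I + N)^8 = I + 8·N + 28·N^2 = [[1, −8, −108], [0, 1, 24], [0, 0, 1]].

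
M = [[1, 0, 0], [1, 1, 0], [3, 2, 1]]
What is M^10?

[[1, 0, 0], [10, 1, 0], [120, 20, 1]]

M = I + N where N = [[0, 0, 0], [1, 0, 0], [3, 2, 0]] is strictly lower-triangular, so N^3 = 0.
(I + N)^10 = I + 10·N + 45·N^2 = [[1, 0, 0], [10, 1, 0], [120, 20, 1]].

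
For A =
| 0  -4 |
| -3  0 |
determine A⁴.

A² = [[12, 0], [0, 12]]
A³ = [[0, -48], [-36, 0]]
A⁴ = [[144, 0], [0, 144]]

[[144, 0], [0, 144]]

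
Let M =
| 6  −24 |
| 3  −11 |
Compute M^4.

[[−504, 1560], [−195, 601]]

tr M = −5 and det M = 6, so the characteristic polynomial is λ² − (−5)λ + (6) with roots −3 and −2.
Eigenvectors give P = [[−8, 3], [−3, 1]] with P⁻¹ = [[1, −3], [3, −8]], and M = P·diag(−3, −2)·P⁻¹.
Then M^4 = P·diag(81, 16)·P⁻¹ = [[−648, 48], [−243, 16]] · [[1, −3], [3, −8]] = [[−504, 1560], [−195, 601]].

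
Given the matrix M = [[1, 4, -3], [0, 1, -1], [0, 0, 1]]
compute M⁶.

M = I + N where N = [[0, 4, -3], [0, 0, -1], [0, 0, 0]] is strictly upper-triangular, so N³ = 0.
(I + N)⁶ = I + 6·N + 15·N² = [[1, 24, -78], [0, 1, -6], [0, 0, 1]].

[[1, 24, -78], [0, 1, -6], [0, 0, 1]]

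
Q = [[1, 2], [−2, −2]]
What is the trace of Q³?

5

Q² = [[−3, −2], [2, 0]]
Q³ = [[1, −2], [2, 4]]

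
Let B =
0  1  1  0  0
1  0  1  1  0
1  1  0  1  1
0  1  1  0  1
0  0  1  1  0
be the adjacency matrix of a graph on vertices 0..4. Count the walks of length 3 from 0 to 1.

5

The number of length-3 walks from vertex 0 to vertex 1 is entry (0,1) of B³, where B is the adjacency matrix.
B² = [[2, 1, 1, 2, 1], [1, 3, 2, 1, 2], [1, 2, 4, 2, 1], [2, 1, 2, 3, 1], [1, 2, 1, 1, 2]]
B³ = [[2, 5, 6, 3, 3], [5, 4, 7, 7, 3], [6, 7, 6, 7, 6], [3, 7, 7, 4, 5], [3, 3, 6, 5, 2]]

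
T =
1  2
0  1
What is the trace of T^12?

2

T = I + N where N = [[0, 2], [0, 0]] is strictly upper-triangular, so N^2 = 0.
(I + N)^12 = I + 12·N = [[1, 24], [0, 1]].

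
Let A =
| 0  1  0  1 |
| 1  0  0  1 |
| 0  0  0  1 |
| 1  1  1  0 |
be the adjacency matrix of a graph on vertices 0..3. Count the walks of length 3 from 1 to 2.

1

The number of length-3 walks from vertex 1 to vertex 2 is entry (1,2) of A³, where A is the adjacency matrix.
A² = [[2, 1, 1, 1], [1, 2, 1, 1], [1, 1, 1, 0], [1, 1, 0, 3]]
A³ = [[2, 3, 1, 4], [3, 2, 1, 4], [1, 1, 0, 3], [4, 4, 3, 2]]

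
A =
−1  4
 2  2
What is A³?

A² = [[9, 4], [2, 12]]
A³ = [[−1, 44], [22, 32]]

[[−1, 44], [22, 32]]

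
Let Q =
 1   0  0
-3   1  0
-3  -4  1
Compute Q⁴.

[[1, 0, 0], [-12, 1, 0], [60, -16, 1]]

Q = I + N where N = [[0, 0, 0], [-3, 0, 0], [-3, -4, 0]] is strictly lower-triangular, so N³ = 0.
(I + N)⁴ = I + 4·N + 6·N² = [[1, 0, 0], [-12, 1, 0], [60, -16, 1]].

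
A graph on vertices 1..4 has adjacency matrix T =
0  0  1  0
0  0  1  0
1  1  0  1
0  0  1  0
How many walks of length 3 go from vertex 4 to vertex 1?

The number of length-3 walks from vertex 4 to vertex 1 is entry (4,1) of T³, where T is the adjacency matrix.
T² = [[1, 1, 0, 1], [1, 1, 0, 1], [0, 0, 3, 0], [1, 1, 0, 1]]
T³ = [[0, 0, 3, 0], [0, 0, 3, 0], [3, 3, 0, 3], [0, 0, 3, 0]]

0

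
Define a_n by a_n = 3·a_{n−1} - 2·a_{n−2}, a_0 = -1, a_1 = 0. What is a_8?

254

With companion matrix Q = [[3, -2], [1, 0]], [a_n, a_{n−1}]ᵀ = Q·[a_{n−1}, a_{n−2}]ᵀ, so [a_8, a_7]ᵀ = Q^7·[a_1, a_0]ᵀ.
Q^7 = [[255, -254], [127, -126]], giving [a_8, a_7]ᵀ = [[254], [126]].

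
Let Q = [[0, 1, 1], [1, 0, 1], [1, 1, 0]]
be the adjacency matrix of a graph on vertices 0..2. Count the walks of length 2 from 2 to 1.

1

The number of length-2 walks from vertex 2 to vertex 1 is entry (2,1) of Q^2, where Q is the adjacency matrix.
Q^2 = [[2, 1, 1], [1, 2, 1], [1, 1, 2]]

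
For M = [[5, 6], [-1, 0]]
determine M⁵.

tr M = 5 and det M = 6, so the characteristic polynomial is λ² − (5)λ + (6) with roots 2 and 3.
Eigenvectors give P = [[2, -3], [-1, 1]] with P⁻¹ = [[-1, -3], [-1, -2]], and M = P·diag(2, 3)·P⁻¹.
Then M⁵ = P·diag(32, 243)·P⁻¹ = [[64, -729], [-32, 243]] · [[-1, -3], [-1, -2]] = [[665, 1266], [-211, -390]].

[[665, 1266], [-211, -390]]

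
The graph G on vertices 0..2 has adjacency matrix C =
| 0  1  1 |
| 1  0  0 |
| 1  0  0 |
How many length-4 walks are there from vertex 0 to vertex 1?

0

The number of length-4 walks from vertex 0 to vertex 1 is entry (0,1) of C⁴, where C is the adjacency matrix.
C² = [[2, 0, 0], [0, 1, 1], [0, 1, 1]]
C³ = [[0, 2, 2], [2, 0, 0], [2, 0, 0]]
C⁴ = [[4, 0, 0], [0, 2, 2], [0, 2, 2]]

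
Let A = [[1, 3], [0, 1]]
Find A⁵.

A = I + N where N = [[0, 3], [0, 0]] is strictly upper-triangular, so N² = 0.
(I + N)⁵ = I + 5·N = [[1, 15], [0, 1]].

[[1, 15], [0, 1]]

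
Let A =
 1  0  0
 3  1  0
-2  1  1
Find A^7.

A = I + N where N = [[0, 0, 0], [3, 0, 0], [-2, 1, 0]] is strictly lower-triangular, so N^3 = 0.
(I + N)^7 = I + 7·N + 21·N^2 = [[1, 0, 0], [21, 1, 0], [49, 7, 1]].

[[1, 0, 0], [21, 1, 0], [49, 7, 1]]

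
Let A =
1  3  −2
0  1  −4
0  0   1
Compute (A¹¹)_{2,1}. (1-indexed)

0

A = I + N where N = [[0, 3, −2], [0, 0, −4], [0, 0, 0]] is strictly upper-triangular, so N³ = 0.
(I + N)¹¹ = I + 11·N + 55·N² = [[1, 33, −682], [0, 1, −44], [0, 0, 1]].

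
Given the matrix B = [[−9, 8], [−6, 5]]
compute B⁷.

[[−8745, 8744], [−6558, 6557]]

tr B = −4 and det B = 3, so the characteristic polynomial is λ² − (−4)λ + (3) with roots −1 and −3.
Eigenvectors give P = [[1, 4], [1, 3]] with P⁻¹ = [[−3, 4], [1, −1]], and B = P·diag(−1, −3)·P⁻¹.
Then B⁷ = P·diag(−1, −2187)·P⁻¹ = [[−1, −8748], [−1, −6561]] · [[−3, 4], [1, −1]] = [[−8745, 8744], [−6558, 6557]].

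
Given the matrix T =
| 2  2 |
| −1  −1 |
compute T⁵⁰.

[[2, 2], [−1, −1]]

T² = T (a projection; rank 1, trace 1), so T⁵⁰ = T.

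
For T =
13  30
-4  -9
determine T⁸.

[[39361, 98400], [-13120, -32799]]

tr T = 4 and det T = 3, so the characteristic polynomial is λ² − (4)λ + (3) with roots 1 and 3.
Eigenvectors give P = [[-5, -3], [2, 1]] with P⁻¹ = [[1, 3], [-2, -5]], and T = P·diag(1, 3)·P⁻¹.
Then T⁸ = P·diag(1, 6561)·P⁻¹ = [[-5, -19683], [2, 6561]] · [[1, 3], [-2, -5]] = [[39361, 98400], [-13120, -32799]].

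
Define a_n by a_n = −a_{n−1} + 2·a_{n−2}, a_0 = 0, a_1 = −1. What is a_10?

341

With companion matrix A = [[−1, 2], [1, 0]], [a_n, a_{n−1}]ᵀ = A·[a_{n−1}, a_{n−2}]ᵀ, so [a_10, a_9]ᵀ = A⁹·[a_1, a_0]ᵀ.
A⁹ = [[−341, 342], [171, −170]], giving [a_10, a_9]ᵀ = [[341], [−171]].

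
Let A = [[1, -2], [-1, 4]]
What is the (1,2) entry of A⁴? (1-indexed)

A² = [[3, -10], [-5, 18]]
A³ = [[13, -46], [-23, 82]]
A⁴ = [[59, -210], [-105, 374]]

-210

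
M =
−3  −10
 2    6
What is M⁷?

[[−507, −1270], [254, 636]]

tr M = 3 and det M = 2, so the characteristic polynomial is λ² − (3)λ + (2) with roots 1 and 2.
Eigenvectors give P = [[5, 2], [−2, −1]] with P⁻¹ = [[1, 2], [−2, −5]], and M = P·diag(1, 2)·P⁻¹.
Then M⁷ = P·diag(1, 128)·P⁻¹ = [[5, 256], [−2, −128]] · [[1, 2], [−2, −5]] = [[−507, −1270], [254, 636]].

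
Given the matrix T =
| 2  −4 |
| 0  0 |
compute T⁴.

T² = [[4, −8], [0, 0]]
T³ = [[8, −16], [0, 0]]
T⁴ = [[16, −32], [0, 0]]

[[16, −32], [0, 0]]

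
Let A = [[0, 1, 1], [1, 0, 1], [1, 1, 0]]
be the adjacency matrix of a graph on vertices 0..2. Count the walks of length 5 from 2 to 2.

The number of length-5 walks from vertex 2 to vertex 2 is entry (2,2) of A^5, where A is the adjacency matrix.
A^2 = [[2, 1, 1], [1, 2, 1], [1, 1, 2]]
A^3 = [[2, 3, 3], [3, 2, 3], [3, 3, 2]]
A^4 = [[6, 5, 5], [5, 6, 5], [5, 5, 6]]
A^5 = [[10, 11, 11], [11, 10, 11], [11, 11, 10]]

10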